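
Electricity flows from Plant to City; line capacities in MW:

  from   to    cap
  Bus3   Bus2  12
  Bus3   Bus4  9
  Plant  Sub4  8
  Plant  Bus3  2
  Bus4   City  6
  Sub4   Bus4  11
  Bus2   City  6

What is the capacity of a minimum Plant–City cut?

Augment Plant→Bus3→Bus4→City: bottleneck 2, flow now 2.
Augment Plant→Sub4→Bus4→City: bottleneck 4, flow now 6.
Augment Plant→Sub4→Bus4→Bus3→Bus2→City: bottleneck 2, flow now 8. (uses reverse residual edge)
No augmenting path remains; maximum flow = 8.
By max-flow min-cut, the minimum cut capacity equals the max flow.
In the residual graph, reachable from Plant: {Plant, Sub4, Bus4}.
Min-cut edges: Plant→Bus3 (2), Bus4→City (6); capacity 2 + 6 = 8.

8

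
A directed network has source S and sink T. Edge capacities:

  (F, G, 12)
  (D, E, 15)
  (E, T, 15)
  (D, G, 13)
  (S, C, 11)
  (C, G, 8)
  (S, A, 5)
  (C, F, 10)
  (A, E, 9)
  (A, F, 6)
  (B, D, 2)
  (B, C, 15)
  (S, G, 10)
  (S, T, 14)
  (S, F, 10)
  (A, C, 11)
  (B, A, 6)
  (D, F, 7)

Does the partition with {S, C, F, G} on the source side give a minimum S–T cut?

Given cut capacity: 5 + 14 = 19.
Augment S→T: bottleneck 14, flow now 14.
Augment S→A→E→T: bottleneck 5, flow now 19.
No augmenting path remains; maximum flow = 19.
Cut capacity 19 equals the max flow, so it is a minimum cut.

Yes — it is a minimum cut (capacity 19).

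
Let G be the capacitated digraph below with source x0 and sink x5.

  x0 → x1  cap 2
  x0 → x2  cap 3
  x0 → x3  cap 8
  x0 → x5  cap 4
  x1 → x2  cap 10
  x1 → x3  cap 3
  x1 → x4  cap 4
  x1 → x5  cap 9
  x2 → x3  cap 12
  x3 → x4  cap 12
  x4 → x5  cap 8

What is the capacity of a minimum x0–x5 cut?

Augment x0→x5: bottleneck 4, flow now 4.
Augment x0→x1→x5: bottleneck 2, flow now 6.
Augment x0→x3→x4→x5: bottleneck 8, flow now 14.
No augmenting path remains; maximum flow = 14.
By max-flow min-cut, the minimum cut capacity equals the max flow.
In the residual graph, reachable from x0: {x0, x2, x3, x4}.
Min-cut edges: x0→x1 (2), x0→x5 (4), x4→x5 (8); capacity 2 + 4 + 8 = 14.

14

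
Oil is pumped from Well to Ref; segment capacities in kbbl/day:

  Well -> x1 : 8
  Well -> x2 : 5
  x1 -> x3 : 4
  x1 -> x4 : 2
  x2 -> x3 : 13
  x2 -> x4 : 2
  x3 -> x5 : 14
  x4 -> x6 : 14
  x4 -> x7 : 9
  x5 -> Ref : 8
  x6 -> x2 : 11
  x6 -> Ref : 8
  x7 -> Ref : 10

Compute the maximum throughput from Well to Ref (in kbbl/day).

11

Augment Well→x1→x3→x5→Ref: bottleneck 4, flow now 4.
Augment Well→x1→x4→x6→Ref: bottleneck 2, flow now 6.
Augment Well→x2→x3→x5→Ref: bottleneck 4, flow now 10.
Augment Well→x2→x4→x6→Ref: bottleneck 1, flow now 11.
No augmenting path remains; maximum flow = 11.
In the residual graph, reachable from Well: {Well, x1}.
Min-cut edges: Well→x2 (5), x1→x3 (4), x1→x4 (2); capacity 5 + 4 + 2 = 11.
This cut is saturated, so no flow can exceed 11.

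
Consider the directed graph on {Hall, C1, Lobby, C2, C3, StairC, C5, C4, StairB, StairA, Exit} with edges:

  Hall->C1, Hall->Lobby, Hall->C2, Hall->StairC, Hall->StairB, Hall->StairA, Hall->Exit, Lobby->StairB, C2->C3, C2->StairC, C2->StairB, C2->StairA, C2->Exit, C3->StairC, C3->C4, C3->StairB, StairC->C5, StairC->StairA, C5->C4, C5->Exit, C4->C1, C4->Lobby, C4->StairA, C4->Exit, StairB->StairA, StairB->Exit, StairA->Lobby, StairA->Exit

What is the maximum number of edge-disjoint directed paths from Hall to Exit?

Assign every edge capacity 1; by Menger, the answer equals the max flow.
Path Hall→Exit (+1); total 1.
Path Hall→C2→Exit (+1); total 2.
Path Hall→StairB→Exit (+1); total 3.
Path Hall→StairA→Exit (+1); total 4.
Path Hall→StairC→C5→Exit (+1); total 5.
No residual Hall→Exit path; max flow = 5.
Certifying cut of size 5: {Hall→C2, Hall→Exit, Hall→StairC, StairA→Exit, StairB→Exit}.

5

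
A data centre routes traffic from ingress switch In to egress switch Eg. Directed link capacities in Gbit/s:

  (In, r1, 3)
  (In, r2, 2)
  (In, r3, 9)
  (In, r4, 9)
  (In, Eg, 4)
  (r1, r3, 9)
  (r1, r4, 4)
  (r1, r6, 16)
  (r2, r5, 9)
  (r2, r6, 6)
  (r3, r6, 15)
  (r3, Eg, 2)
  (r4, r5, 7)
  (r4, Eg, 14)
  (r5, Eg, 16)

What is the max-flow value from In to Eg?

Augment In→Eg: bottleneck 4, flow now 4.
Augment In→r3→Eg: bottleneck 2, flow now 6.
Augment In→r4→Eg: bottleneck 9, flow now 15.
Augment In→r1→r4→Eg: bottleneck 3, flow now 18.
Augment In→r2→r5→Eg: bottleneck 2, flow now 20.
No augmenting path remains; maximum flow = 20.
In the residual graph, reachable from In: {In, r3, r6}.
Min-cut edges: In→r1 (3), In→r2 (2), In→r4 (9), In→Eg (4), r3→Eg (2); capacity 3 + 2 + 9 + 4 + 2 = 20.
This cut is saturated, so no flow can exceed 20.

20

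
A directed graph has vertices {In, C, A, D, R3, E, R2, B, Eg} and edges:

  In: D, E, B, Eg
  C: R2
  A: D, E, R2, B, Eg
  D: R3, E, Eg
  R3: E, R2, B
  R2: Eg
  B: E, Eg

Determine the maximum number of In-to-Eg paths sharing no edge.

Assign every edge capacity 1; by Menger, the answer equals the max flow.
Path In→Eg (+1); total 1.
Path In→D→Eg (+1); total 2.
Path In→B→Eg (+1); total 3.
No residual In→Eg path; max flow = 3.
Certifying cut of size 3: {In→B, In→D, In→Eg}.

3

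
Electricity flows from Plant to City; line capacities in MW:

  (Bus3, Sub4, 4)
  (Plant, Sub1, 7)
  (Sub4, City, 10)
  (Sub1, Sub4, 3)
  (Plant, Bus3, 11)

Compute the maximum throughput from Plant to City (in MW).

7

Augment Plant→Bus3→Sub4→City: bottleneck 4, flow now 4.
Augment Plant→Sub1→Sub4→City: bottleneck 3, flow now 7.
No augmenting path remains; maximum flow = 7.
In the residual graph, reachable from Plant: {Plant, Bus3, Sub1}.
Min-cut edges: Bus3→Sub4 (4), Sub1→Sub4 (3); capacity 4 + 3 = 7.
This cut is saturated, so no flow can exceed 7.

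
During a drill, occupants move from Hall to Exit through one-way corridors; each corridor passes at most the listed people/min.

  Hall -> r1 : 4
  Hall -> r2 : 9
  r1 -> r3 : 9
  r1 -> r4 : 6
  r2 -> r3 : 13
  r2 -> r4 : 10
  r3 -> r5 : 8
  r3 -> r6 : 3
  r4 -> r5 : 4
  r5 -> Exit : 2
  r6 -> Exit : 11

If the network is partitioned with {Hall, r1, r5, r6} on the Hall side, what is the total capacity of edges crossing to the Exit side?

37

Edges leaving {Hall, r1, r5, r6}: Hall→r2 (9), r1→r3 (9), r1→r4 (6), r5→Exit (2), r6→Exit (11).
Cut capacity = 9 + 9 + 6 + 2 + 11 = 37.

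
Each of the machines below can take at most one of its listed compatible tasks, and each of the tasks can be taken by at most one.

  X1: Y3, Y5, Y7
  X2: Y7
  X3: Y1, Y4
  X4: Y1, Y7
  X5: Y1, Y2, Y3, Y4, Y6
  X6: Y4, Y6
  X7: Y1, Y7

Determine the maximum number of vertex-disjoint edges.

Unit-capacity flow: source→left, listed edges, right→sink; max matching = max flow.
Augmenting path X1→Y3 (+1); matched 1.
Augmenting path X2→Y7 (+1); matched 2.
Augmenting path X3→Y1 (+1); matched 3.
Augmenting path X5→Y2 (+1); matched 4.
Augmenting path X6→Y4 (+1); matched 5.
Augmenting path X4→Y1→X3→Y4→X6→Y6 (+1); matched 6.
No augmenting path remains; maximum matching = 6.
König certificate: {X1, X3, X5, X6, Y1, Y7} is a vertex cover of size 6 (every listed pair touches it), so no matching can be larger.

6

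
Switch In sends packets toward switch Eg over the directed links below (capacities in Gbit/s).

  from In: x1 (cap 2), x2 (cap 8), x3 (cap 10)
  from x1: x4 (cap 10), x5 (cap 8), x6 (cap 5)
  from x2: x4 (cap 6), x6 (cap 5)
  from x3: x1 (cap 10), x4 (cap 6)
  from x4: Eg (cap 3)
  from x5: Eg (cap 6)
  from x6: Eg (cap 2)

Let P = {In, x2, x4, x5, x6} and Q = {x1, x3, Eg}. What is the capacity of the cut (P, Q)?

Edges leaving {In, x2, x4, x5, x6}: In→x1 (2), In→x3 (10), x4→Eg (3), x5→Eg (6), x6→Eg (2).
Cut capacity = 2 + 10 + 3 + 6 + 2 = 23.

23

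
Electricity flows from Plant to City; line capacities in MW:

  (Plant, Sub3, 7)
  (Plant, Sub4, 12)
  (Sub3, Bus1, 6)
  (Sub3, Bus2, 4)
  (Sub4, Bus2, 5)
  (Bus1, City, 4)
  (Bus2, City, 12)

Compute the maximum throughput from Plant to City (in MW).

12

Augment Plant→Sub3→Bus1→City: bottleneck 4, flow now 4.
Augment Plant→Sub3→Bus2→City: bottleneck 3, flow now 7.
Augment Plant→Sub4→Bus2→City: bottleneck 5, flow now 12.
No augmenting path remains; maximum flow = 12.
In the residual graph, reachable from Plant: {Plant, Sub4}.
Min-cut edges: Plant→Sub3 (7), Sub4→Bus2 (5); capacity 7 + 5 = 12.
This cut is saturated, so no flow can exceed 12.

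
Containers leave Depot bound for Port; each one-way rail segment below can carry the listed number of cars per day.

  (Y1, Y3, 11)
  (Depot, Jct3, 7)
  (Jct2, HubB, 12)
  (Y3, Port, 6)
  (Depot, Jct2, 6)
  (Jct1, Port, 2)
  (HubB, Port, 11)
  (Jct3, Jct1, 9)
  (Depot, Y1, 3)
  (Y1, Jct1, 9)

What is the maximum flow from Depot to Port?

11

Augment Depot→Jct3→Jct1→Port: bottleneck 2, flow now 2.
Augment Depot→Jct2→HubB→Port: bottleneck 6, flow now 8.
Augment Depot→Y1→Y3→Port: bottleneck 3, flow now 11.
No augmenting path remains; maximum flow = 11.
In the residual graph, reachable from Depot: {Depot, Jct3, Jct1}.
Min-cut edges: Depot→Jct2 (6), Depot→Y1 (3), Jct1→Port (2); capacity 6 + 3 + 2 = 11.
This cut is saturated, so no flow can exceed 11.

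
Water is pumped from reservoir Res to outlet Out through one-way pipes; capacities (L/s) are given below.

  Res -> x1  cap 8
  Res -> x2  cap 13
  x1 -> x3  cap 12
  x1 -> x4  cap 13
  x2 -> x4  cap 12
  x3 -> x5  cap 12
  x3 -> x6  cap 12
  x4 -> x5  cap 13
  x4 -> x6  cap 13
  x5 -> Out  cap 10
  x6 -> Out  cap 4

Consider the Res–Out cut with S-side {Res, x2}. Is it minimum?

Given cut capacity: 8 + 12 = 20.
Augment Res→x1→x3→x5→Out: bottleneck 8, flow now 8.
Augment Res→x2→x4→x5→Out: bottleneck 2, flow now 10.
Augment Res→x2→x4→x6→Out: bottleneck 4, flow now 14.
No augmenting path remains; maximum flow = 14.
In the residual graph, reachable from Res: {Res, x1, x2, x3, x4, x5, x6}.
Min-cut edges: x5→Out (10), x6→Out (4); capacity 10 + 4 = 14.
Cut capacity 20 exceeds the max flow 14, so it is not minimum.

No — its capacity is 20, but the minimum cut has capacity 14.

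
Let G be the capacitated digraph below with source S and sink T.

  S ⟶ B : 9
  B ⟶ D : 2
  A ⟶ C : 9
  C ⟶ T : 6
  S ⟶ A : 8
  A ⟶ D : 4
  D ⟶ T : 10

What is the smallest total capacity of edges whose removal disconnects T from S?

10

Augment S→A→C→T: bottleneck 6, flow now 6.
Augment S→A→D→T: bottleneck 2, flow now 8.
Augment S→B→D→T: bottleneck 2, flow now 10.
No augmenting path remains; maximum flow = 10.
By max-flow min-cut, the minimum cut capacity equals the max flow.
In the residual graph, reachable from S: {S, B}.
Min-cut edges: S→A (8), B→D (2); capacity 8 + 2 = 10.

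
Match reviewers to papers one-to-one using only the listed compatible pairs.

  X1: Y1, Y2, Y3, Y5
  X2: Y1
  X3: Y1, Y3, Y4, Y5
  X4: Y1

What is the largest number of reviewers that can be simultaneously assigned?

3

Unit-capacity flow: source→left, listed edges, right→sink; max matching = max flow.
Augmenting path X1→Y1 (+1); matched 1.
Augmenting path X3→Y3 (+1); matched 2.
Augmenting path X2→Y1→X1→Y2 (+1); matched 3.
No augmenting path remains; maximum matching = 3.
König certificate: {X1, X3, Y1} is a vertex cover of size 3 (every listed pair touches it), so no matching can be larger.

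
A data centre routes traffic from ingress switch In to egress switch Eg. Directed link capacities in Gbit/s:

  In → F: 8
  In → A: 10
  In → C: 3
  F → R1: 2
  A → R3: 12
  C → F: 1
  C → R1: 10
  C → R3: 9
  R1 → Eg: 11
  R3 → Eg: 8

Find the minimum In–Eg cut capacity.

13

Augment In→F→R1→Eg: bottleneck 2, flow now 2.
Augment In→A→R3→Eg: bottleneck 8, flow now 10.
Augment In→C→R1→Eg: bottleneck 3, flow now 13.
No augmenting path remains; maximum flow = 13.
By max-flow min-cut, the minimum cut capacity equals the max flow.
In the residual graph, reachable from In: {In, F, A, R3}.
Min-cut edges: In→C (3), F→R1 (2), R3→Eg (8); capacity 3 + 2 + 8 = 13.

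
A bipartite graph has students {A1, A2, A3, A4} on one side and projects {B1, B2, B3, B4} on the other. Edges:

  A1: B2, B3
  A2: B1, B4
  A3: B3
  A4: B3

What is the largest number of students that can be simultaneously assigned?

Unit-capacity flow: source→left, listed edges, right→sink; max matching = max flow.
Augmenting path A1→B2 (+1); matched 1.
Augmenting path A2→B1 (+1); matched 2.
Augmenting path A3→B3 (+1); matched 3.
No augmenting path remains; maximum matching = 3.
König certificate: {A1, A2, B3} is a vertex cover of size 3 (every listed pair touches it), so no matching can be larger.

3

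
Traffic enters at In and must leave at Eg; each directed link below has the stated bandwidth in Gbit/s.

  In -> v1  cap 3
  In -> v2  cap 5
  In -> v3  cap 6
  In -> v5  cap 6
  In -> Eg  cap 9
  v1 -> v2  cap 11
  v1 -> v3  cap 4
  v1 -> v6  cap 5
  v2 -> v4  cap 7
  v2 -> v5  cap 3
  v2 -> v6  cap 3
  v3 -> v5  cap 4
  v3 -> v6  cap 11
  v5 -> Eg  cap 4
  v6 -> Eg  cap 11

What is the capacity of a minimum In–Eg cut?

24

Augment In→Eg: bottleneck 9, flow now 9.
Augment In→v5→Eg: bottleneck 4, flow now 13.
Augment In→v1→v6→Eg: bottleneck 3, flow now 16.
Augment In→v2→v6→Eg: bottleneck 3, flow now 19.
Augment In→v3→v6→Eg: bottleneck 5, flow now 24.
No augmenting path remains; maximum flow = 24.
By max-flow min-cut, the minimum cut capacity equals the max flow.
In the residual graph, reachable from In: {In, v1, v2, v3, v4, v5, v6}.
Min-cut edges: In→Eg (9), v5→Eg (4), v6→Eg (11); capacity 9 + 4 + 11 = 24.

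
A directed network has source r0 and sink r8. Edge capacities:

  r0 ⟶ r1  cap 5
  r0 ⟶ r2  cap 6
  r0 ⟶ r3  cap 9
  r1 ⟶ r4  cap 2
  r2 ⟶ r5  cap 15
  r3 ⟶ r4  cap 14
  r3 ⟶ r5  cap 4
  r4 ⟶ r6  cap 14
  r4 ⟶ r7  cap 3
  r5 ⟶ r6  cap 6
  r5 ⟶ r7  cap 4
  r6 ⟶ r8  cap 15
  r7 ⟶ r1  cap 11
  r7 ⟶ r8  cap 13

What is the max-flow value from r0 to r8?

17

Augment r0→r1→r4→r6→r8: bottleneck 2, flow now 2.
Augment r0→r2→r5→r6→r8: bottleneck 6, flow now 8.
Augment r0→r3→r4→r6→r8: bottleneck 7, flow now 15.
Augment r0→r3→r4→r7→r8: bottleneck 2, flow now 17.
No augmenting path remains; maximum flow = 17.
In the residual graph, reachable from r0: {r0, r1}.
Min-cut edges: r0→r2 (6), r0→r3 (9), r1→r4 (2); capacity 6 + 9 + 2 = 17.
This cut is saturated, so no flow can exceed 17.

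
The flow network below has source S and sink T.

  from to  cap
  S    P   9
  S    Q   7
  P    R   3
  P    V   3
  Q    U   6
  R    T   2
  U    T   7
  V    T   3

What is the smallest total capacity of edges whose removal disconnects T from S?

11

Augment S→P→R→T: bottleneck 2, flow now 2.
Augment S→P→V→T: bottleneck 3, flow now 5.
Augment S→Q→U→T: bottleneck 6, flow now 11.
No augmenting path remains; maximum flow = 11.
By max-flow min-cut, the minimum cut capacity equals the max flow.
In the residual graph, reachable from S: {S, P, Q, R}.
Min-cut edges: P→V (3), Q→U (6), R→T (2); capacity 3 + 6 + 2 = 11.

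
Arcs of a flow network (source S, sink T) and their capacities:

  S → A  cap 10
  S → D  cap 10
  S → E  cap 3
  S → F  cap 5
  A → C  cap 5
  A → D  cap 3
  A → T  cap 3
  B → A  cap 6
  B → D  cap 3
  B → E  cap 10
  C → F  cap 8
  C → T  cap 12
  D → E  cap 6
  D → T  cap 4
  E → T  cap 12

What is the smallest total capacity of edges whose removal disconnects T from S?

21

Augment S→A→T: bottleneck 3, flow now 3.
Augment S→D→T: bottleneck 4, flow now 7.
Augment S→E→T: bottleneck 3, flow now 10.
Augment S→A→C→T: bottleneck 5, flow now 15.
Augment S→D→E→T: bottleneck 6, flow now 21.
No augmenting path remains; maximum flow = 21.
By max-flow min-cut, the minimum cut capacity equals the max flow.
In the residual graph, reachable from S: {S, A, D, F}.
Min-cut edges: S→E (3), A→C (5), A→T (3), D→E (6), D→T (4); capacity 3 + 5 + 3 + 6 + 4 = 21.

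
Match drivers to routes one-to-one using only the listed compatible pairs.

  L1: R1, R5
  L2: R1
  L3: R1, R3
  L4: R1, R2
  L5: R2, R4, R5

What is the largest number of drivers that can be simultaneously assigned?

Unit-capacity flow: source→left, listed edges, right→sink; max matching = max flow.
Augmenting path L1→R1 (+1); matched 1.
Augmenting path L3→R3 (+1); matched 2.
Augmenting path L4→R2 (+1); matched 3.
Augmenting path L5→R4 (+1); matched 4.
Augmenting path L2→R1→L1→R5 (+1); matched 5.
No augmenting path remains; maximum matching = 5.
König certificate: {L1, L2, L3, L4, L5} is a vertex cover of size 5 (every listed pair touches it), so no matching can be larger.

5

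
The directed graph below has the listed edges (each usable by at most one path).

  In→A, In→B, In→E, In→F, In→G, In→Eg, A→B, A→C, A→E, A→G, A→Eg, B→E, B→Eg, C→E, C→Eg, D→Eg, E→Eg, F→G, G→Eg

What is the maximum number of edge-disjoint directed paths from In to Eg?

5

Assign every edge capacity 1; by Menger, the answer equals the max flow.
Path In→Eg (+1); total 1.
Path In→A→Eg (+1); total 2.
Path In→B→Eg (+1); total 3.
Path In→E→Eg (+1); total 4.
Path In→G→Eg (+1); total 5.
No residual In→Eg path; max flow = 5.
Certifying cut of size 5: {G→Eg, In→A, In→B, In→E, In→Eg}.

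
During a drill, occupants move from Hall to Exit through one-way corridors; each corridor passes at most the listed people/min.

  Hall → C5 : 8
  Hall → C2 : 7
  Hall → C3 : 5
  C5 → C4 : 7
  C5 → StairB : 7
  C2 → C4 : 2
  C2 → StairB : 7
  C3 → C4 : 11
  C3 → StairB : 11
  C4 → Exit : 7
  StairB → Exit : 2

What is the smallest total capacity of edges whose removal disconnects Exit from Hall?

9

Augment Hall→C5→C4→Exit: bottleneck 7, flow now 7.
Augment Hall→C5→StairB→Exit: bottleneck 1, flow now 8.
Augment Hall→C2→StairB→Exit: bottleneck 1, flow now 9.
No augmenting path remains; maximum flow = 9.
By max-flow min-cut, the minimum cut capacity equals the max flow.
In the residual graph, reachable from Hall: {Hall, C5, C2, C3, C4, StairB}.
Min-cut edges: C4→Exit (7), StairB→Exit (2); capacity 7 + 2 = 9.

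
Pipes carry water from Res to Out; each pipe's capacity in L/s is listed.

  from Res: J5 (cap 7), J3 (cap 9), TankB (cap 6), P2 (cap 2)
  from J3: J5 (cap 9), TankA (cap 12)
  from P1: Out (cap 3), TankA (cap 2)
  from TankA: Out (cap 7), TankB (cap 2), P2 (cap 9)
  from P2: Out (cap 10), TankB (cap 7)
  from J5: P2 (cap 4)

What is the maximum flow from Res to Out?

15

Augment Res→P2→Out: bottleneck 2, flow now 2.
Augment Res→J3→TankA→Out: bottleneck 7, flow now 9.
Augment Res→J5→P2→Out: bottleneck 4, flow now 13.
Augment Res→J3→TankA→P2→Out: bottleneck 2, flow now 15.
No augmenting path remains; maximum flow = 15.
In the residual graph, reachable from Res: {Res, J5, TankB}.
Min-cut edges: Res→J3 (9), Res→P2 (2), J5→P2 (4); capacity 9 + 2 + 4 = 15.
This cut is saturated, so no flow can exceed 15.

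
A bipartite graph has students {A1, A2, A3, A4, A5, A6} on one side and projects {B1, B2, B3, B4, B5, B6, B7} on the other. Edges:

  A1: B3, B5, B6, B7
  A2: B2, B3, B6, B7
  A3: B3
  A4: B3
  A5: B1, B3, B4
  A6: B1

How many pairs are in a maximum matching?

5

Unit-capacity flow: source→left, listed edges, right→sink; max matching = max flow.
Augmenting path A1→B3 (+1); matched 1.
Augmenting path A2→B2 (+1); matched 2.
Augmenting path A5→B1 (+1); matched 3.
Augmenting path A3→B3→A1→B5 (+1); matched 4.
Augmenting path A6→B1→A5→B4 (+1); matched 5.
No augmenting path remains; maximum matching = 5.
König certificate: {A1, A2, A5, A6, B3} is a vertex cover of size 5 (every listed pair touches it), so no matching can be larger.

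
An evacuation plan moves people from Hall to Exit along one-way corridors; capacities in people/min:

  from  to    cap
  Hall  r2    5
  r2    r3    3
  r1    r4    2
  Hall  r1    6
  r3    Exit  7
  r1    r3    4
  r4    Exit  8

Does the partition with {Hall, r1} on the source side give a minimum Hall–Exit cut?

No — its capacity is 11, but the minimum cut has capacity 9.

Given cut capacity: 5 + 4 + 2 = 11.
Augment Hall→r1→r3→Exit: bottleneck 4, flow now 4.
Augment Hall→r1→r4→Exit: bottleneck 2, flow now 6.
Augment Hall→r2→r3→Exit: bottleneck 3, flow now 9.
No augmenting path remains; maximum flow = 9.
In the residual graph, reachable from Hall: {Hall, r2}.
Min-cut edges: Hall→r1 (6), r2→r3 (3); capacity 6 + 3 = 9.
Cut capacity 11 exceeds the max flow 9, so it is not minimum.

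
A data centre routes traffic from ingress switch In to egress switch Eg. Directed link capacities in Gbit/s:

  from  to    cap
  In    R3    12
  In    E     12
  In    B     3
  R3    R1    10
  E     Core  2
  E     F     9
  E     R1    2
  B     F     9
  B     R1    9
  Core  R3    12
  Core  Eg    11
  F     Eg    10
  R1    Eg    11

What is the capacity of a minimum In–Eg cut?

23

Augment In→R3→R1→Eg: bottleneck 10, flow now 10.
Augment In→E→Core→Eg: bottleneck 2, flow now 12.
Augment In→E→F→Eg: bottleneck 9, flow now 21.
Augment In→E→R1→Eg: bottleneck 1, flow now 22.
Augment In→B→F→Eg: bottleneck 1, flow now 23.
No augmenting path remains; maximum flow = 23.
By max-flow min-cut, the minimum cut capacity equals the max flow.
In the residual graph, reachable from In: {In, R3, E, B, F, R1}.
Min-cut edges: E→Core (2), F→Eg (10), R1→Eg (11); capacity 2 + 10 + 11 = 23.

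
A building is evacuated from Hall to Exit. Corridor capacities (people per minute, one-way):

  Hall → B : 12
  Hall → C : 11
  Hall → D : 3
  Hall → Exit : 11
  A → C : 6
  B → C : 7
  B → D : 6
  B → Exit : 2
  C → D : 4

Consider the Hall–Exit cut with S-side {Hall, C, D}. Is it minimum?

No — its capacity is 23, but the minimum cut has capacity 13.

Given cut capacity: 12 + 11 = 23.
Augment Hall→Exit: bottleneck 11, flow now 11.
Augment Hall→B→Exit: bottleneck 2, flow now 13.
No augmenting path remains; maximum flow = 13.
In the residual graph, reachable from Hall: {Hall, B, C, D}.
Min-cut edges: Hall→Exit (11), B→Exit (2); capacity 11 + 2 = 13.
Cut capacity 23 exceeds the max flow 13, so it is not minimum.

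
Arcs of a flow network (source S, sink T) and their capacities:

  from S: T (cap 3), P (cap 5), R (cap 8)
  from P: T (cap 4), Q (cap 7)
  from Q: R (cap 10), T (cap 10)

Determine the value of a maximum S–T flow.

Augment S→T: bottleneck 3, flow now 3.
Augment S→P→T: bottleneck 4, flow now 7.
Augment S→P→Q→T: bottleneck 1, flow now 8.
No augmenting path remains; maximum flow = 8.
In the residual graph, reachable from S: {S, R}.
Min-cut edges: S→P (5), S→T (3); capacity 5 + 3 = 8.
This cut is saturated, so no flow can exceed 8.

8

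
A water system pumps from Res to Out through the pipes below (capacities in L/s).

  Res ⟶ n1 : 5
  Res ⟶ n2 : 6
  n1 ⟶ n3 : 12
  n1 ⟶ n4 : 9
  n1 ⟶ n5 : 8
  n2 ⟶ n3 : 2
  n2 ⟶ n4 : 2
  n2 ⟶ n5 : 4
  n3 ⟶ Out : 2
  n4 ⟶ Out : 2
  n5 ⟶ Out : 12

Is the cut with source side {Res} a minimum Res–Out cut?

Yes — it is a minimum cut (capacity 11).

Given cut capacity: 5 + 6 = 11.
Augment Res→n1→n3→Out: bottleneck 2, flow now 2.
Augment Res→n1→n4→Out: bottleneck 2, flow now 4.
Augment Res→n1→n5→Out: bottleneck 1, flow now 5.
Augment Res→n2→n5→Out: bottleneck 4, flow now 9.
Augment Res→n2→n3→n1→n5→Out: bottleneck 2, flow now 11. (uses reverse residual edge)
No augmenting path remains; maximum flow = 11.
Cut capacity 11 equals the max flow, so it is a minimum cut.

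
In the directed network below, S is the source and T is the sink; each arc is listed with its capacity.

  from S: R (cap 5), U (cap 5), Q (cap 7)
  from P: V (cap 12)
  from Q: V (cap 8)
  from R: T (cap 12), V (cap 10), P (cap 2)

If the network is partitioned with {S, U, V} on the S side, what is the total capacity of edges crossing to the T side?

12

Edges leaving {S, U, V}: S→Q (7), S→R (5).
Cut capacity = 7 + 5 = 12.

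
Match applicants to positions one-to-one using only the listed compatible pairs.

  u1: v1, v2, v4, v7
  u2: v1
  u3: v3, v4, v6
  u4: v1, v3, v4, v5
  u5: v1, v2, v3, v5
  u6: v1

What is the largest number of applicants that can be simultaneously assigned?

5

Unit-capacity flow: source→left, listed edges, right→sink; max matching = max flow.
Augmenting path u1→v1 (+1); matched 1.
Augmenting path u3→v3 (+1); matched 2.
Augmenting path u4→v4 (+1); matched 3.
Augmenting path u5→v2 (+1); matched 4.
Augmenting path u2→v1→u1→v7 (+1); matched 5.
No augmenting path remains; maximum matching = 5.
König certificate: {u1, u3, u4, u5, v1} is a vertex cover of size 5 (every listed pair touches it), so no matching can be larger.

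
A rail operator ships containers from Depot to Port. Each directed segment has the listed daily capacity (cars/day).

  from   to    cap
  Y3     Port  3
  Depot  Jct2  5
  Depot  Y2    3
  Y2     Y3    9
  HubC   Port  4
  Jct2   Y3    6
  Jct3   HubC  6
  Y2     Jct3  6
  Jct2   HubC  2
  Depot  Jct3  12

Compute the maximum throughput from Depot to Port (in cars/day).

Augment Depot→Jct2→HubC→Port: bottleneck 2, flow now 2.
Augment Depot→Jct2→Y3→Port: bottleneck 3, flow now 5.
Augment Depot→Jct3→HubC→Port: bottleneck 2, flow now 7.
No augmenting path remains; maximum flow = 7.
In the residual graph, reachable from Depot: {Depot, Jct2, Y2, Jct3, HubC, Y3}.
Min-cut edges: HubC→Port (4), Y3→Port (3); capacity 4 + 3 = 7.
This cut is saturated, so no flow can exceed 7.

7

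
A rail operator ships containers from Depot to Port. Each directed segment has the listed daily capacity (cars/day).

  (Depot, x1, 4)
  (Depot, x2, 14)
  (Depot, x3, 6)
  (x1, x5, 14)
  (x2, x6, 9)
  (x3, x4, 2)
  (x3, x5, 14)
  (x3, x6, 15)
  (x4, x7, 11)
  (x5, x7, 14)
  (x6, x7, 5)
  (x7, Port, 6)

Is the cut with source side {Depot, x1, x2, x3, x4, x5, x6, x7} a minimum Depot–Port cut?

Yes — it is a minimum cut (capacity 6).

Given cut capacity: 6 = 6.
Augment Depot→x1→x5→x7→Port: bottleneck 4, flow now 4.
Augment Depot→x2→x6→x7→Port: bottleneck 2, flow now 6.
No augmenting path remains; maximum flow = 6.
Cut capacity 6 equals the max flow, so it is a minimum cut.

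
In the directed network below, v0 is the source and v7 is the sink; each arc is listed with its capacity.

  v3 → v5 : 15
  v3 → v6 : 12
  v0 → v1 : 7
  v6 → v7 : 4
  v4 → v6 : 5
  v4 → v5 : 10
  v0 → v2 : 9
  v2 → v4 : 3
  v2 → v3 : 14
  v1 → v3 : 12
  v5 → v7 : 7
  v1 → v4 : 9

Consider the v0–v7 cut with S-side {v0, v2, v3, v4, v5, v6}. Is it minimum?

No — its capacity is 18, but the minimum cut has capacity 11.

Given cut capacity: 7 + 7 + 4 = 18.
Augment v0→v1→v3→v5→v7: bottleneck 7, flow now 7.
Augment v0→v2→v3→v6→v7: bottleneck 4, flow now 11.
No augmenting path remains; maximum flow = 11.
In the residual graph, reachable from v0: {v0, v1, v2, v3, v4, v5, v6}.
Min-cut edges: v5→v7 (7), v6→v7 (4); capacity 7 + 4 = 11.
Cut capacity 18 exceeds the max flow 11, so it is not minimum.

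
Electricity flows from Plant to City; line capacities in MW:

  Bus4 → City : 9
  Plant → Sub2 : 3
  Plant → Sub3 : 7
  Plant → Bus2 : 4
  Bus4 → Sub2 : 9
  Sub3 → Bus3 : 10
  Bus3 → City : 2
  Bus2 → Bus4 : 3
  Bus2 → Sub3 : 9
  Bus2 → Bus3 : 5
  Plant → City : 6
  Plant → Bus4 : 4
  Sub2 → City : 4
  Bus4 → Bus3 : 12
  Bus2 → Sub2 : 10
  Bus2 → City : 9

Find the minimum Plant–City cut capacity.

19

Augment Plant→City: bottleneck 6, flow now 6.
Augment Plant→Bus2→City: bottleneck 4, flow now 10.
Augment Plant→Bus4→City: bottleneck 4, flow now 14.
Augment Plant→Sub2→City: bottleneck 3, flow now 17.
Augment Plant→Sub3→Bus3→City: bottleneck 2, flow now 19.
No augmenting path remains; maximum flow = 19.
By max-flow min-cut, the minimum cut capacity equals the max flow.
In the residual graph, reachable from Plant: {Plant, Sub3, Bus3}.
Min-cut edges: Plant→Bus2 (4), Plant→Bus4 (4), Plant→Sub2 (3), Plant→City (6), Bus3→City (2); capacity 4 + 4 + 3 + 6 + 2 = 19.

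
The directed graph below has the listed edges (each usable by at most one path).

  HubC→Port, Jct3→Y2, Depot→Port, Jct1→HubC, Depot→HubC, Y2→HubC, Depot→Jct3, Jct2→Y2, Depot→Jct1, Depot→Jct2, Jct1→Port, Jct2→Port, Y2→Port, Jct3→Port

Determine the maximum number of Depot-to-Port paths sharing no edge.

Assign every edge capacity 1; by Menger, the answer equals the max flow.
Path Depot→Port (+1); total 1.
Path Depot→Jct3→Port (+1); total 2.
Path Depot→Jct1→Port (+1); total 3.
Path Depot→Jct2→Port (+1); total 4.
Path Depot→HubC→Port (+1); total 5.
No residual Depot→Port path; max flow = 5.
Certifying cut of size 5: {Depot→HubC, Depot→Jct1, Depot→Jct2, Depot→Jct3, Depot→Port}.

5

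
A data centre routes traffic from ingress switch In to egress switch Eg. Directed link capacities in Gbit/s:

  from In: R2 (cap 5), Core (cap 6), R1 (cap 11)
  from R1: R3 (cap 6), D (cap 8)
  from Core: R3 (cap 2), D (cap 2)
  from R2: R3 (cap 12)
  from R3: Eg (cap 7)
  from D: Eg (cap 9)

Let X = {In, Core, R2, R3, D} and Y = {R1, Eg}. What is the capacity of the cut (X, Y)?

27

Edges leaving {In, Core, R2, R3, D}: In→R1 (11), R3→Eg (7), D→Eg (9).
Cut capacity = 11 + 7 + 9 = 27.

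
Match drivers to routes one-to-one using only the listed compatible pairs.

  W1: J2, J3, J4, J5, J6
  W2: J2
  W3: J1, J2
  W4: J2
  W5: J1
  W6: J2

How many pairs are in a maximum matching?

Unit-capacity flow: source→left, listed edges, right→sink; max matching = max flow.
Augmenting path W1→J2 (+1); matched 1.
Augmenting path W3→J1 (+1); matched 2.
Augmenting path W2→J2→W1→J3 (+1); matched 3.
No augmenting path remains; maximum matching = 3.
König certificate: {W1, J1, J2} is a vertex cover of size 3 (every listed pair touches it), so no matching can be larger.

3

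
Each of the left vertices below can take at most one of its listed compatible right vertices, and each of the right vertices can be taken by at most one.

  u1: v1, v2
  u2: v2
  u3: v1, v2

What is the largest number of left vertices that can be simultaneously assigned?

2

Unit-capacity flow: source→left, listed edges, right→sink; max matching = max flow.
Augmenting path u1→v1 (+1); matched 1.
Augmenting path u2→v2 (+1); matched 2.
No augmenting path remains; maximum matching = 2.
König certificate: {v1, v2} is a vertex cover of size 2 (every listed pair touches it), so no matching can be larger.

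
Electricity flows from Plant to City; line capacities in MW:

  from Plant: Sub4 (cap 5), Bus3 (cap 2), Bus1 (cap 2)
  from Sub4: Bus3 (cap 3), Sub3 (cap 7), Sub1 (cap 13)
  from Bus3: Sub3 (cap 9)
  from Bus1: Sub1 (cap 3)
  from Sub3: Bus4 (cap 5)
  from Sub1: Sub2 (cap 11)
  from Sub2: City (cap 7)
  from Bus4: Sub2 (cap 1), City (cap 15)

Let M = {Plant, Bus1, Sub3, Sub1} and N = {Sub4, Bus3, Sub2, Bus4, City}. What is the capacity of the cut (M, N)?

23

Edges leaving {Plant, Bus1, Sub3, Sub1}: Plant→Sub4 (5), Plant→Bus3 (2), Sub3→Bus4 (5), Sub1→Sub2 (11).
Cut capacity = 5 + 2 + 5 + 11 = 23.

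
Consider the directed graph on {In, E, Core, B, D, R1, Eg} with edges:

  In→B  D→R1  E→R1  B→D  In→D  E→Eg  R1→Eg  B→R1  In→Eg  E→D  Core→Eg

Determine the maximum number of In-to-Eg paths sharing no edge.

2

Assign every edge capacity 1; by Menger, the answer equals the max flow.
Path In→Eg (+1); total 1.
Path In→B→R1→Eg (+1); total 2.
No residual In→Eg path; max flow = 2.
Certifying cut of size 2: {In→Eg, R1→Eg}.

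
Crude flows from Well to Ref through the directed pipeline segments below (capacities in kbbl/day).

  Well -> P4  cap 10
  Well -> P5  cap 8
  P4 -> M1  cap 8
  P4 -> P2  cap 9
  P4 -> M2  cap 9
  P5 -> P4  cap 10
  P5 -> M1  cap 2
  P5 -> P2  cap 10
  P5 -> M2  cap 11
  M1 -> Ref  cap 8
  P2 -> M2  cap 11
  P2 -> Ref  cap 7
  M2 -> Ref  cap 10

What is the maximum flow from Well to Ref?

18

Augment Well→P4→M1→Ref: bottleneck 8, flow now 8.
Augment Well→P4→P2→Ref: bottleneck 2, flow now 10.
Augment Well→P5→P2→Ref: bottleneck 5, flow now 15.
Augment Well→P5→M2→Ref: bottleneck 3, flow now 18.
No augmenting path remains; maximum flow = 18.
In the residual graph, reachable from Well: {Well}.
Min-cut edges: Well→P4 (10), Well→P5 (8); capacity 10 + 8 = 18.
This cut is saturated, so no flow can exceed 18.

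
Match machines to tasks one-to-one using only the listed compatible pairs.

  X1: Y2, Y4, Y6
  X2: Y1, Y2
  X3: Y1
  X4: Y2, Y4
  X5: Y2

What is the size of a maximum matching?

Unit-capacity flow: source→left, listed edges, right→sink; max matching = max flow.
Augmenting path X1→Y2 (+1); matched 1.
Augmenting path X2→Y1 (+1); matched 2.
Augmenting path X4→Y4 (+1); matched 3.
Augmenting path X5→Y2→X1→Y6 (+1); matched 4.
No augmenting path remains; maximum matching = 4.
König certificate: {X1, X4, Y1, Y2} is a vertex cover of size 4 (every listed pair touches it), so no matching can be larger.

4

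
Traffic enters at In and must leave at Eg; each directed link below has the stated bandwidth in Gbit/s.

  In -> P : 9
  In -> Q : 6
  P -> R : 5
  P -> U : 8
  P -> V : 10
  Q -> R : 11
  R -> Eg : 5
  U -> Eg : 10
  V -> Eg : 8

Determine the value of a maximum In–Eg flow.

14

Augment In→P→R→Eg: bottleneck 5, flow now 5.
Augment In→P→U→Eg: bottleneck 4, flow now 9.
Augment In→Q→R→P→U→Eg: bottleneck 4, flow now 13. (uses reverse residual edge)
Augment In→Q→R→P→V→Eg: bottleneck 1, flow now 14. (uses reverse residual edge)
No augmenting path remains; maximum flow = 14.
In the residual graph, reachable from In: {In, Q, R}.
Min-cut edges: In→P (9), R→Eg (5); capacity 9 + 5 = 14.
This cut is saturated, so no flow can exceed 14.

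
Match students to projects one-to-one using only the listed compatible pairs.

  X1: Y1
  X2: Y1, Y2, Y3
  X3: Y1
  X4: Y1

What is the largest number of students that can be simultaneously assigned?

2

Unit-capacity flow: source→left, listed edges, right→sink; max matching = max flow.
Augmenting path X1→Y1 (+1); matched 1.
Augmenting path X2→Y2 (+1); matched 2.
No augmenting path remains; maximum matching = 2.
König certificate: {X2, Y1} is a vertex cover of size 2 (every listed pair touches it), so no matching can be larger.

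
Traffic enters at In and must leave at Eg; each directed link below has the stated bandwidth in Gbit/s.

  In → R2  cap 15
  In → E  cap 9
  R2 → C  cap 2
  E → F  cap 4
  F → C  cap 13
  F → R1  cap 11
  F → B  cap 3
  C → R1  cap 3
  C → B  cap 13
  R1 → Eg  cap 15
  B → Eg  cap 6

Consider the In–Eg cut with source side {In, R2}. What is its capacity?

Edges leaving {In, R2}: In→E (9), R2→C (2).
Cut capacity = 9 + 2 = 11.

11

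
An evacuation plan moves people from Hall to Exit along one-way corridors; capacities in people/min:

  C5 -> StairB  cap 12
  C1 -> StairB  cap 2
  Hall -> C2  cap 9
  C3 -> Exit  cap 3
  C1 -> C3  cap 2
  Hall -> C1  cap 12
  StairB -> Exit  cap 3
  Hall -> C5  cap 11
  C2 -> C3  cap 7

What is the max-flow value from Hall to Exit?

Augment Hall→C1→C3→Exit: bottleneck 2, flow now 2.
Augment Hall→C1→StairB→Exit: bottleneck 2, flow now 4.
Augment Hall→C5→StairB→Exit: bottleneck 1, flow now 5.
Augment Hall→C2→C3→Exit: bottleneck 1, flow now 6.
No augmenting path remains; maximum flow = 6.
In the residual graph, reachable from Hall: {Hall, C1, C5, C2, C3, StairB}.
Min-cut edges: C3→Exit (3), StairB→Exit (3); capacity 3 + 3 = 6.
This cut is saturated, so no flow can exceed 6.

6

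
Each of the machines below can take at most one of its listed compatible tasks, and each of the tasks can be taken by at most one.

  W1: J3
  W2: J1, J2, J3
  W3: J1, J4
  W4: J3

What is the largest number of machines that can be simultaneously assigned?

3

Unit-capacity flow: source→left, listed edges, right→sink; max matching = max flow.
Augmenting path W1→J3 (+1); matched 1.
Augmenting path W2→J1 (+1); matched 2.
Augmenting path W3→J4 (+1); matched 3.
No augmenting path remains; maximum matching = 3.
König certificate: {W2, W3, J3} is a vertex cover of size 3 (every listed pair touches it), so no matching can be larger.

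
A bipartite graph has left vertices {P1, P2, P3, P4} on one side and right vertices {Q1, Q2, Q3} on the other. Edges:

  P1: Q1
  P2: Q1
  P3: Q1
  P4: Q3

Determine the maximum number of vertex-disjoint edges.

2

Unit-capacity flow: source→left, listed edges, right→sink; max matching = max flow.
Augmenting path P1→Q1 (+1); matched 1.
Augmenting path P4→Q3 (+1); matched 2.
No augmenting path remains; maximum matching = 2.
König certificate: {P4, Q1} is a vertex cover of size 2 (every listed pair touches it), so no matching can be larger.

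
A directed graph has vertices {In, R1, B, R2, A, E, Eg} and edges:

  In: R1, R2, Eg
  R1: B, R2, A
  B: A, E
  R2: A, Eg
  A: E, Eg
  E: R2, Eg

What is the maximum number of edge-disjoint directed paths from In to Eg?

Assign every edge capacity 1; by Menger, the answer equals the max flow.
Path In→Eg (+1); total 1.
Path In→R2→Eg (+1); total 2.
Path In→R1→A→Eg (+1); total 3.
No residual In→Eg path; max flow = 3.
Certifying cut of size 3: {In→Eg, In→R1, In→R2}.

3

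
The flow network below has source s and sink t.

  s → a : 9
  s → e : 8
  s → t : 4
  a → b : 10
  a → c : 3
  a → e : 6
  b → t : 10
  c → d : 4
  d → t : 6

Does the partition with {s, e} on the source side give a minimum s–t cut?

Given cut capacity: 9 + 4 = 13.
Augment s→t: bottleneck 4, flow now 4.
Augment s→a→b→t: bottleneck 9, flow now 13.
No augmenting path remains; maximum flow = 13.
Cut capacity 13 equals the max flow, so it is a minimum cut.

Yes — it is a minimum cut (capacity 13).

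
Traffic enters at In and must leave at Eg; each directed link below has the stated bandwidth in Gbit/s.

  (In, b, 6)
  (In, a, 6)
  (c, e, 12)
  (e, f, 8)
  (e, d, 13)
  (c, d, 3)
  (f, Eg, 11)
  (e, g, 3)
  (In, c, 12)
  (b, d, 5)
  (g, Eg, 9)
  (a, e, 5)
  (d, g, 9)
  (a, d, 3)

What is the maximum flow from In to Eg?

17

Augment In→a→d→g→Eg: bottleneck 3, flow now 3.
Augment In→a→e→f→Eg: bottleneck 3, flow now 6.
Augment In→b→d→g→Eg: bottleneck 5, flow now 11.
Augment In→c→d→g→Eg: bottleneck 1, flow now 12.
Augment In→c→e→f→Eg: bottleneck 5, flow now 17.
No augmenting path remains; maximum flow = 17.
In the residual graph, reachable from In: {In, a, b, c, d, e, g}.
Min-cut edges: e→f (8), g→Eg (9); capacity 8 + 9 = 17.
This cut is saturated, so no flow can exceed 17.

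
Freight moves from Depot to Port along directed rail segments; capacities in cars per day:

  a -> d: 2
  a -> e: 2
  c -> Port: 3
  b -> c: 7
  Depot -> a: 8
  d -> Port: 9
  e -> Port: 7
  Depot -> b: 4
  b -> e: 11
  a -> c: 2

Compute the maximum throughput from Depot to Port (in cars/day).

Augment Depot→a→c→Port: bottleneck 2, flow now 2.
Augment Depot→a→d→Port: bottleneck 2, flow now 4.
Augment Depot→a→e→Port: bottleneck 2, flow now 6.
Augment Depot→b→c→Port: bottleneck 1, flow now 7.
Augment Depot→b→e→Port: bottleneck 3, flow now 10.
No augmenting path remains; maximum flow = 10.
In the residual graph, reachable from Depot: {Depot, a}.
Min-cut edges: Depot→b (4), a→c (2), a→d (2), a→e (2); capacity 4 + 2 + 2 + 2 = 10.
This cut is saturated, so no flow can exceed 10.

10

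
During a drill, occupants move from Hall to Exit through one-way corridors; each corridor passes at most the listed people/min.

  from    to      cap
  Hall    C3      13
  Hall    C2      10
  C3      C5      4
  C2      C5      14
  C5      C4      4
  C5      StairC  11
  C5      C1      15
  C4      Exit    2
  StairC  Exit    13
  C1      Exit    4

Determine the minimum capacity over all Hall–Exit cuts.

14

Augment Hall→C3→C5→C4→Exit: bottleneck 2, flow now 2.
Augment Hall→C3→C5→StairC→Exit: bottleneck 2, flow now 4.
Augment Hall→C2→C5→StairC→Exit: bottleneck 9, flow now 13.
Augment Hall→C2→C5→C1→Exit: bottleneck 1, flow now 14.
No augmenting path remains; maximum flow = 14.
By max-flow min-cut, the minimum cut capacity equals the max flow.
In the residual graph, reachable from Hall: {Hall, C3}.
Min-cut edges: Hall→C2 (10), C3→C5 (4); capacity 10 + 4 = 14.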